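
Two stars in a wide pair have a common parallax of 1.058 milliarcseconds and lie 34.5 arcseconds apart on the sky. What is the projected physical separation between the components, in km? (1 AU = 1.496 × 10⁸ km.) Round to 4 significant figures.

4.878 × 10^12 km

d = 1/p = 1/0.001058″ = 945.18 pc.
At distance d (pc), an angle of θ arcsec spans θ·d AU: s = 34.5 × 945.18 = 32609 AU.
= 32609 × 1.496 × 10⁸ km = 4.8783 × 10^12 km.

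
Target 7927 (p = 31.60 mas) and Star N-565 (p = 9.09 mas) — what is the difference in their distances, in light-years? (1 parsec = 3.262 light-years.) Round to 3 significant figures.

d_A = 1/0.03160″ = 31.646 pc; d_B = 1/0.009090″ = 110.01 pc.
|d_B − d_A| = |110.01 − 31.646| = 78.364 pc = 78.364 × 3.262 ly = 255.62 ly.

256 ly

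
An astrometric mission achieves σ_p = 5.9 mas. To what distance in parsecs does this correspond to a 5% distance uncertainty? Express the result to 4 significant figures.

σ_d/d = σ_p/p, so the condition is σ_p/p ≤ 0.05, i.e. p ≥ σ_p/0.05.
p_min = 5.9/0.05 = 118 mas = 0.118 arcsec.
d_max = 1/p_min = 1/0.118 = 8.4746 pc.

8.475 pc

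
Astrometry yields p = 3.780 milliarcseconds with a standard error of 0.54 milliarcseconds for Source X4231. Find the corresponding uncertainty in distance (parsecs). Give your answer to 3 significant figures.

d = 1/p, so σ_d = σ_p / p².
σ_d = 0.000540 / (0.003780)² = 0.000540 / 0.000014288 = 37.794 pc.

37.8 pc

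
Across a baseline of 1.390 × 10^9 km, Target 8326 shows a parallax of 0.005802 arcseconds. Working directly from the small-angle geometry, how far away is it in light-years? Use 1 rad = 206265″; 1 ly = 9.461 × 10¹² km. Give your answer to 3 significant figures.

5220 ly

θ = 0.005802″ = 0.005802/206265 = 2.8129 × 10^-8 rad.
d = B/θ = (1.390 × 10^9) / (2.8129 × 10^-8) = 4.9415 × 10^16 km = (4.9415 × 10^16) / (9.461 × 10^12) ly = 5223 ly.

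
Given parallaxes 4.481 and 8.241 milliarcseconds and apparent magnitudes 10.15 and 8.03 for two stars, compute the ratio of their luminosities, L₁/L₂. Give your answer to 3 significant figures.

L₁/L₂ = 0.480

d₁ = 1/p₁ = 1/0.004481″ = 223.16 pc; d₂ = 1/p₂ = 1/0.008241″ = 121.34 pc.
M₁ = m₁ − 5 log₁₀ d₁ + 5 = 10.15 − 11.7431 + 5 = 3.4069.
M₂ = 8.03 − 10.4200 + 5 = 2.6100.
L₁/L₂ = 10^(0.4(M₂ − M₁)) = 10^(0.4 × (-0.7969)) = 10^(-0.31876) = 0.48.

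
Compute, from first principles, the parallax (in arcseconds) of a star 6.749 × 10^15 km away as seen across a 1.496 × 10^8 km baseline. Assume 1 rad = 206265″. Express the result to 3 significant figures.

θ ≈ B/d = (1.496 × 10^8) / (6.749 × 10^15) = 2.2166 × 10^-8 rad.
In arcseconds: 2.2166 × 10^-8 × 206265 = 0.0045721″.

0.00457 arcsec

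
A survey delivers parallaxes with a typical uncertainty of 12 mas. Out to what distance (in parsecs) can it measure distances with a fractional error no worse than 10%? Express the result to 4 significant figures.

8.333 pc

σ_d/d = σ_p/p, so the condition is σ_p/p ≤ 0.10, i.e. p ≥ σ_p/0.10.
p_min = 12/0.10 = 120 mas = 0.12 arcsec.
d_max = 1/p_min = 1/0.12 = 8.3333 pc.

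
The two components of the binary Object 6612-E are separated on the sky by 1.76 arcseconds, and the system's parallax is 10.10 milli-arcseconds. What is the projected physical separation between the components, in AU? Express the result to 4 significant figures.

174.3 AU

d = 1/p = 1/0.01010″ = 99.01 pc.
At distance d (pc), an angle of θ arcsec spans θ·d AU: s = 1.76 × 99.01 = 174.26 AU.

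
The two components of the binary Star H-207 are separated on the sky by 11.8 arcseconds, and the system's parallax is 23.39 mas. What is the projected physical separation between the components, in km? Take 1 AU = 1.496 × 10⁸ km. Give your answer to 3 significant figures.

d = 1/p = 1/0.02339″ = 42.753 pc.
At distance d (pc), an angle of θ arcsec spans θ·d AU: s = 11.8 × 42.753 = 504.49 AU.
= 504.49 × 1.496 × 10⁸ km = 7.5472 × 10^10 km.

7.55 × 10^10 km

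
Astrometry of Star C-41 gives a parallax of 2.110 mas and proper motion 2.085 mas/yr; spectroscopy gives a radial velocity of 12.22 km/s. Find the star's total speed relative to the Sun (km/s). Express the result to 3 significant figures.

d = 1/p = 1/0.002110″ = 473.93 pc.
μ = 2.085 mas/yr = 0.002085 ″/yr.
v_t = 4.740 μ d = 4.740 × 0.002085 × 473.93 = 4.6838 km/s.
v = √(v_r² + v_t²) = √(12.22² + 4.6838²) = √171.266 = 13.087 km/s.

13.1 km/s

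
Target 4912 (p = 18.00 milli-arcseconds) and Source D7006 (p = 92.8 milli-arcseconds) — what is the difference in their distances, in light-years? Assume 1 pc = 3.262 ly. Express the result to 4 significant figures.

146.1 ly

d_A = 1/0.01800″ = 55.556 pc; d_B = 1/0.09280″ = 10.776 pc.
|d_B − d_A| = |10.776 − 55.556| = 44.78 pc = 44.78 × 3.262 ly = 146.07 ly.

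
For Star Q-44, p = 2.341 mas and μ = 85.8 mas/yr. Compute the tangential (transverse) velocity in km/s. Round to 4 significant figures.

d = 1/p = 1/0.002341″ = 427.17 pc.
μ = 85.8 mas/yr = 0.0858 ″/yr.
v_t = 4.74 × μ × d = 4.74 × 0.0858 × 427.17 = 173.73 km/s.

173.7 km/s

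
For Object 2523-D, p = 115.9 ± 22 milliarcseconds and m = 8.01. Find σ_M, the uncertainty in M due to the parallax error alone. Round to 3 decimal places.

M = m − 5 log₁₀ d + 5 = m + 5 log₁₀ p + 5, so ∂M/∂p = 5/(p ln 10).
σ_M = (5/ln 10) · (σ_p/p) = 2.1715 × 22/115.9 = 2.1715 × 0.18982 = 0.41219.

σ_M = 0.412 mag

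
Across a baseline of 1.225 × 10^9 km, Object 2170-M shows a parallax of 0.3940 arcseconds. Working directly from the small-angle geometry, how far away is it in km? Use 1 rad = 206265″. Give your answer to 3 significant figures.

6.41 × 10^14 km

θ = 0.3940″ = 0.3940/206265 = 1.9102 × 10^-6 rad.
d = B/θ = (1.225 × 10^9) / (1.9102 × 10^-6) = 6.4129 × 10^14 km.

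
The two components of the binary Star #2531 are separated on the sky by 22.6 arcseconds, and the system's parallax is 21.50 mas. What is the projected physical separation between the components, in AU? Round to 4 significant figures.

1051 AU

d = 1/p = 1/0.02150″ = 46.512 pc.
At distance d (pc), an angle of θ arcsec spans θ·d AU: s = 22.6 × 46.512 = 1051.2 AU.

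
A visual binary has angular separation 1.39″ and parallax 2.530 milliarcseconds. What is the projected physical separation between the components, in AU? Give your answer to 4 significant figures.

549.4 AU

d = 1/p = 1/0.002530″ = 395.26 pc.
At distance d (pc), an angle of θ arcsec spans θ·d AU: s = 1.39 × 395.26 = 549.41 AU.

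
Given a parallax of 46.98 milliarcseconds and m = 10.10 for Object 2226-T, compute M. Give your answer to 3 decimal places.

d = 1/p = 1/0.04698″ = 21.286 pc.
m − M = 5 log₁₀(21.286) − 5 = 6.6405 − 5 = 1.6405.
M = m − (m − M) = 10.10 − 1.6405 = 8.460.

M = 8.460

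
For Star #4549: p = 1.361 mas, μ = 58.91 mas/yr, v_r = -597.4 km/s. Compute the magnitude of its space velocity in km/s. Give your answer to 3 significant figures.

632 km/s

d = 1/p = 1/0.001361″ = 734.75 pc.
μ = 58.91 mas/yr = 0.05891 ″/yr.
v_t = 4.740 μ d = 4.740 × 0.05891 × 734.75 = 205.17 km/s.
v = √(v_r² + v_t²) = √((-597.4)² + 205.17²) = √398981 = 631.65 km/s.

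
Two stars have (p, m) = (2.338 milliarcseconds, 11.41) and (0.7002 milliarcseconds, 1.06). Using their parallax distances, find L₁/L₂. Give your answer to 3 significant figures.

L₁/L₂ = 6.50 × 10^-6

d₁ = 1/p₁ = 1/0.002338″ = 427.72 pc; d₂ = 1/p₂ = 1/0.0007002″ = 1428.2 pc.
M₁ = m₁ − 5 log₁₀ d₁ + 5 = 11.41 − 13.1558 + 5 = 3.2542.
M₂ = 1.06 − 15.7739 + 5 = -9.7139.
L₁/L₂ = 10^(0.4(M₂ − M₁)) = 10^(0.4 × (-12.9681)) = 10^(-5.18724) = 0.0000064977.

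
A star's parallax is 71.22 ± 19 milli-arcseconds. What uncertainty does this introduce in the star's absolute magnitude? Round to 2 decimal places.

σ_M = 0.58 mag

M = m − 5 log₁₀ d + 5 = m + 5 log₁₀ p + 5, so ∂M/∂p = 5/(p ln 10).
σ_M = (5/ln 10) · (σ_p/p) = 2.1715 × 19/71.22 = 2.1715 × 0.26678 = 0.57931.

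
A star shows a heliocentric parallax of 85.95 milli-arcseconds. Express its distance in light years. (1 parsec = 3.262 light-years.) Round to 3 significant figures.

p = 85.95 milli-arcseconds = 0.08595 arcsec.
d = 1/p = 1/0.08595 = 11.635 pc.
In light-years: 11.635 × 3.262 = 37.953 ly.

38.0 light years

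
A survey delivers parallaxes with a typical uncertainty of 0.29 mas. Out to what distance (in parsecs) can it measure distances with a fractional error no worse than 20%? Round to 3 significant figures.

σ_d/d = σ_p/p, so the condition is σ_p/p ≤ 0.20, i.e. p ≥ σ_p/0.20.
p_min = 0.29/0.20 = 1.45 mas = 0.00145 arcsec.
d_max = 1/p_min = 1/0.00145 = 689.66 pc.

690 pc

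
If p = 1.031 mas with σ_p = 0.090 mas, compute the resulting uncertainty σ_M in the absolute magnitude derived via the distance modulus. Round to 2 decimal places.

σ_M = 0.19 mag

M = m − 5 log₁₀ d + 5 = m + 5 log₁₀ p + 5, so ∂M/∂p = 5/(p ln 10).
σ_M = (5/ln 10) · (σ_p/p) = 2.1715 × 0.090/1.031 = 2.1715 × 0.087294 = 0.18956.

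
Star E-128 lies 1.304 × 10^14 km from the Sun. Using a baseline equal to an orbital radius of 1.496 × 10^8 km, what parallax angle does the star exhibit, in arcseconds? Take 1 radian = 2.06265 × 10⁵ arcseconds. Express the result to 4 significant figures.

θ ≈ B/d = (1.496 × 10^8) / (1.304 × 10^14) = 1.1472 × 10^-6 rad.
In arcseconds: 1.1472 × 10^-6 × 206265 = 0.23663″.

0.2366 arcsec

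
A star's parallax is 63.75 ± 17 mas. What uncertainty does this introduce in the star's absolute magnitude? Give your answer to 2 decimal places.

M = m − 5 log₁₀ d + 5 = m + 5 log₁₀ p + 5, so ∂M/∂p = 5/(p ln 10).
σ_M = (5/ln 10) · (σ_p/p) = 2.1715 × 17/63.75 = 2.1715 × 0.26667 = 0.57907.

σ_M = 0.58 mag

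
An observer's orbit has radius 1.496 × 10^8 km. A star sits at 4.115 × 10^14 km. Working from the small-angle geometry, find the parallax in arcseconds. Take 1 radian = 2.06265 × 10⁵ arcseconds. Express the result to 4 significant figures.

0.07499 arcsec

θ ≈ B/d = (1.496 × 10^8) / (4.115 × 10^14) = 3.6355 × 10^-7 rad.
In arcseconds: 3.6355 × 10^-7 × 206265 = 0.074988″.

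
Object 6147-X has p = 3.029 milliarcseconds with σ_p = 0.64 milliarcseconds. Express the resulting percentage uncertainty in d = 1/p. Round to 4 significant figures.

For d = 1/p, |σ_d/d| = |σ_p/p|.
σ_p/p = 0.64 / 3.029 = 0.21129 = 21.129%.

21.13%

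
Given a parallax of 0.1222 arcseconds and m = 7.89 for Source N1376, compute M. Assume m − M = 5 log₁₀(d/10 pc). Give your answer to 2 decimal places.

M = 8.33

d = 1/p = 1/0.1222″ = 8.1833 pc.
m − M = 5 log₁₀(8.1833) − 5 = 4.5646 − 5 = -0.4354.
M = m − (m − M) = 7.89 − (-0.4354) = 8.33.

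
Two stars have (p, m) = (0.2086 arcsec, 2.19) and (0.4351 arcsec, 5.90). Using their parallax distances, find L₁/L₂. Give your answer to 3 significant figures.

L₁/L₂ = 133

d₁ = 1/p₁ = 1/0.2086″ = 4.7939 pc; d₂ = 1/p₂ = 1/0.4351″ = 2.2983 pc.
M₁ = m₁ − 5 log₁₀ d₁ + 5 = 2.19 − 3.4034 + 5 = 3.7866.
M₂ = 5.90 − 1.8070 + 5 = 9.0930.
L₁/L₂ = 10^(0.4(M₂ − M₁)) = 10^(0.4 × 5.3064) = 10^2.12256 = 132.61.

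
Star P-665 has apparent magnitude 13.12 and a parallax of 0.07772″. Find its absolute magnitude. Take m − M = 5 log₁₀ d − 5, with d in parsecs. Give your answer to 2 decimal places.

M = 12.57

d = 1/p = 1/0.07772″ = 12.867 pc.
m − M = 5 log₁₀(12.867) − 5 = 5.5474 − 5 = 0.5474.
M = m − (m − M) = 13.12 − 0.5474 = 12.57.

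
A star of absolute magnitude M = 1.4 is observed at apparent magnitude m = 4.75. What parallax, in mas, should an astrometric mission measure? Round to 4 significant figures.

21.38 mas

m − M = 4.75 − 1.4 = 3.35.
d = 10^((m−M)/5 + 1) = 10^1.670 = 46.774 pc.
p = 1/d = 1/46.774 = 0.021379 arcsec = 21.379 mas.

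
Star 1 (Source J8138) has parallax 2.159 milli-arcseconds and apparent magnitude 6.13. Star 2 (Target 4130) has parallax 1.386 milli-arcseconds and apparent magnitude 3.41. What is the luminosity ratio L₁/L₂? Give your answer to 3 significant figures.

L₁/L₂ = 0.0337

d₁ = 1/p₁ = 1/0.002159″ = 463.18 pc; d₂ = 1/p₂ = 1/0.001386″ = 721.5 pc.
M₁ = m₁ − 5 log₁₀ d₁ + 5 = 6.13 − 13.3287 + 5 = -2.1987.
M₂ = 3.41 − 14.2912 + 5 = -5.8812.
L₁/L₂ = 10^(0.4(M₂ − M₁)) = 10^(0.4 × (-3.6825)) = 10^(-1.47300) = 0.033651.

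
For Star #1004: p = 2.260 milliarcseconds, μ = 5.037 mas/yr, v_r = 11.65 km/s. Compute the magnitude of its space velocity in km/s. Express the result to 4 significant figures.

d = 1/p = 1/0.002260″ = 442.48 pc.
μ = 5.037 mas/yr = 0.005037 ″/yr.
v_t = 4.740 μ d = 4.740 × 0.005037 × 442.48 = 10.564 km/s.
v = √(v_r² + v_t²) = √(11.65² + 10.564²) = √247.321 = 15.726 km/s.

15.73 km/s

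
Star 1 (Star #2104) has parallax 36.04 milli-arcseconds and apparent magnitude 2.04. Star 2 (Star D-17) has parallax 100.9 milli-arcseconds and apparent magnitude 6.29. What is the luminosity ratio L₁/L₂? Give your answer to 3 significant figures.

L₁/L₂ = 393

d₁ = 1/p₁ = 1/0.03604″ = 27.747 pc; d₂ = 1/p₂ = 1/0.1009″ = 9.9108 pc.
M₁ = m₁ − 5 log₁₀ d₁ + 5 = 2.04 − 7.2161 + 5 = -0.1761.
M₂ = 6.29 − 4.9805 + 5 = 6.3095.
L₁/L₂ = 10^(0.4(M₂ − M₁)) = 10^(0.4 × 6.4856) = 10^2.59424 = 392.86.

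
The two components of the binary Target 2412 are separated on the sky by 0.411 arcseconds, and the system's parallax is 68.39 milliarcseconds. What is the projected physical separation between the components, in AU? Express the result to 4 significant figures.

d = 1/p = 1/0.06839″ = 14.622 pc.
At distance d (pc), an angle of θ arcsec spans θ·d AU: s = 0.411 × 14.622 = 6.0096 AU.

6.010 AU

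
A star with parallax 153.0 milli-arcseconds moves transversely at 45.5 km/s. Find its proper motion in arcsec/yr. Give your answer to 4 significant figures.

d = 1/p = 1/0.1530″ = 6.5359 pc.
μ = v_t / (4.74 d) = 45.5 / (4.74 × 6.5359) = 45.5 / 30.98 = 1.4687 ″/yr.

1.469 arcsec/yr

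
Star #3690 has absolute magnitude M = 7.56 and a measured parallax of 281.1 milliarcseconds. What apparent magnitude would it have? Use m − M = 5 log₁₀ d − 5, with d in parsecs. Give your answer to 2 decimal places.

m = 5.32

d = 1/p = 1/0.2811″ = 3.5575 pc.
m − M = 5 log₁₀ d − 5 = 5 log₁₀(3.5575) − 5 = 2.7557 − 5 = -2.2443.
m = M + (m − M) = 7.56 + (-2.2443) = 5.32.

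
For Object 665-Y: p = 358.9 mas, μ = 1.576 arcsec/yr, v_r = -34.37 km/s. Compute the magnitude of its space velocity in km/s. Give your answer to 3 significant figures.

d = 1/p = 1/0.3589″ = 2.7863 pc.
v_t = 4.740 μ d = 4.740 × 1.576 × 2.7863 = 20.814 km/s.
v = √(v_r² + v_t²) = √((-34.37)² + 20.814²) = √1614.52 = 40.181 km/s.

40.2 km/s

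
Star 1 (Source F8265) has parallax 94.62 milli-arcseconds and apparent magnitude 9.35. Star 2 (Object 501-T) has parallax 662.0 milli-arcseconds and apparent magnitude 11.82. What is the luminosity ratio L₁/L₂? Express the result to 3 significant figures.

d₁ = 1/p₁ = 1/0.09462″ = 10.569 pc; d₂ = 1/p₂ = 1/0.6620″ = 1.5106 pc.
M₁ = m₁ − 5 log₁₀ d₁ + 5 = 9.35 − 5.1202 + 5 = 9.2298.
M₂ = 11.82 − 0.8957 + 5 = 15.9243.
L₁/L₂ = 10^(0.4(M₂ − M₁)) = 10^(0.4 × 6.6945) = 10^2.67780 = 476.21.

L₁/L₂ = 476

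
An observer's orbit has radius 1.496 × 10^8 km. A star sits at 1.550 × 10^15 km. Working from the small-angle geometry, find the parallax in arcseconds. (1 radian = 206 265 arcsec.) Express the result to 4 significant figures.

θ ≈ B/d = (1.496 × 10^8) / (1.550 × 10^15) = 9.6516 × 10^-8 rad.
In arcseconds: 9.6516 × 10^-8 × 206265 = 0.019908″.

0.01991 arcsec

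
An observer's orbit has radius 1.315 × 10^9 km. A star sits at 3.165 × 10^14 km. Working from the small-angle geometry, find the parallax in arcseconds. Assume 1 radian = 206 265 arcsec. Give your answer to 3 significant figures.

θ ≈ B/d = (1.315 × 10^9) / (3.165 × 10^14) = 4.1548 × 10^-6 rad.
In arcseconds: 4.1548 × 10^-6 × 206265 = 0.85699″.

0.857 arcsec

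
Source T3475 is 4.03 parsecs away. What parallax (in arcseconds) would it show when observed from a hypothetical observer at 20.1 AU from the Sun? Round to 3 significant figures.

p (arcsec) = B (AU) / d (pc).
p = 20.1 / 4.03 = 4.9876 arcsec.

4.99 arcsec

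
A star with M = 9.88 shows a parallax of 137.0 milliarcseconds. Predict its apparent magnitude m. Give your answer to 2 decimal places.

m = 9.20

d = 1/p = 1/0.1370″ = 7.2993 pc.
m − M = 5 log₁₀ d − 5 = 5 log₁₀(7.2993) − 5 = 4.3164 − 5 = -0.6836.
m = M + (m − M) = 9.88 + (-0.6836) = 9.20.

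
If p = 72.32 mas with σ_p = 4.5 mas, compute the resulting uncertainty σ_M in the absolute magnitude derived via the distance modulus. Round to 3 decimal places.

M = m − 5 log₁₀ d + 5 = m + 5 log₁₀ p + 5, so ∂M/∂p = 5/(p ln 10).
σ_M = (5/ln 10) · (σ_p/p) = 2.1715 × 4.5/72.32 = 2.1715 × 0.062223 = 0.13512.

σ_M = 0.135 mag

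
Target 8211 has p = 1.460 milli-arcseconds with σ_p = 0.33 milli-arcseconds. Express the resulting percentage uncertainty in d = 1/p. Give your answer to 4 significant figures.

For d = 1/p, |σ_d/d| = |σ_p/p|.
σ_p/p = 0.33 / 1.460 = 0.22603 = 22.603%.

22.60%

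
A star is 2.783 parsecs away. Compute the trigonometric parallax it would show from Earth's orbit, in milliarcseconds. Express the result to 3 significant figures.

359 mas

p = 1/d = 1/2.783 = 0.35932 arcsec.
= 0.35932 × 1000 = 359.32 mas.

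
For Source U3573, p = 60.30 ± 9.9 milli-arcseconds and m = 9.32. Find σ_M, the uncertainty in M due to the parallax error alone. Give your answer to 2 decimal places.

M = m − 5 log₁₀ d + 5 = m + 5 log₁₀ p + 5, so ∂M/∂p = 5/(p ln 10).
σ_M = (5/ln 10) · (σ_p/p) = 2.1715 × 9.9/60.30 = 2.1715 × 0.16418 = 0.35652.

σ_M = 0.36 mag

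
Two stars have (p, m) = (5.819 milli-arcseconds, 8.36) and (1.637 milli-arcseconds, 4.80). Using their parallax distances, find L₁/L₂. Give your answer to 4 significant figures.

d₁ = 1/p₁ = 1/0.005819″ = 171.85 pc; d₂ = 1/p₂ = 1/0.001637″ = 610.87 pc.
M₁ = m₁ − 5 log₁₀ d₁ + 5 = 8.36 − 11.1757 + 5 = 2.1843.
M₂ = 4.80 − 13.9297 + 5 = -4.1297.
L₁/L₂ = 10^(0.4(M₂ − M₁)) = 10^(0.4 × (-6.3140)) = 10^(-2.52560) = 0.0029813.

L₁/L₂ = 0.002981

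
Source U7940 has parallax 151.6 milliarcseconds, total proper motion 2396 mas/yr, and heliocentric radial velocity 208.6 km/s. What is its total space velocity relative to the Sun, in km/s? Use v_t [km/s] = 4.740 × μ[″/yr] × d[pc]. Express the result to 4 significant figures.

221.6 km/s

d = 1/p = 1/0.1516″ = 6.5963 pc.
μ = 2396 mas/yr = 2.396 ″/yr.
v_t = 4.740 μ d = 4.740 × 2.396 × 6.5963 = 74.914 km/s.
v = √(v_r² + v_t²) = √(208.6² + 74.914²) = √49126.1 = 221.64 km/s.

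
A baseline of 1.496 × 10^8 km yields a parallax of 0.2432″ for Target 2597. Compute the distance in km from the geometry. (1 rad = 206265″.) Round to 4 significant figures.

θ = 0.2432″ = 0.2432/206265 = 1.1791 × 10^-6 rad.
d = B/θ = (1.496 × 10^8) / (1.1791 × 10^-6) = 1.2688 × 10^14 km.

1.269 × 10^14 km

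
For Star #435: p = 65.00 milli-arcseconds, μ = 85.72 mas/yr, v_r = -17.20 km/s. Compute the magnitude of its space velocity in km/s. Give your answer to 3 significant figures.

18.3 km/s

d = 1/p = 1/0.06500″ = 15.385 pc.
μ = 85.72 mas/yr = 0.08572 ″/yr.
v_t = 4.740 μ d = 4.740 × 0.08572 × 15.385 = 6.2511 km/s.
v = √(v_r² + v_t²) = √((-17.20)² + 6.2511²) = √334.916 = 18.301 km/s.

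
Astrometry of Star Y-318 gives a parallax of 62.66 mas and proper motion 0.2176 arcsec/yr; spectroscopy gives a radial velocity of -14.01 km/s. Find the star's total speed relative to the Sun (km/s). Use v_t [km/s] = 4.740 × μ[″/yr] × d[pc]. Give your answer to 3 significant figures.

d = 1/p = 1/0.06266″ = 15.959 pc.
v_t = 4.740 μ d = 4.740 × 0.2176 × 15.959 = 16.46 km/s.
v = √(v_r² + v_t²) = √((-14.01)² + 16.46²) = √467.212 = 21.615 km/s.

21.6 km/s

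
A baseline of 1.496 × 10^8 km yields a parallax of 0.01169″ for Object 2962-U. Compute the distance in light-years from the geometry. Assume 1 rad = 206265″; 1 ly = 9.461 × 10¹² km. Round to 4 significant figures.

279.0 ly

θ = 0.01169″ = 0.01169/206265 = 5.6675 × 10^-8 rad.
d = B/θ = (1.496 × 10^8) / (5.6675 × 10^-8) = 2.6396 × 10^15 km = (2.6396 × 10^15) / (9.461 × 10^12) ly = 279 ly.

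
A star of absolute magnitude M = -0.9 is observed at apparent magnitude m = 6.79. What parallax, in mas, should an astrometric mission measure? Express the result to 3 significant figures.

2.90 mas

m − M = 6.79 − (-0.9) = 7.69.
d = 10^((m−M)/5 + 1) = 10^2.538 = 345.14 pc.
p = 1/d = 1/345.14 = 0.0028974 arcsec = 2.8974 mas.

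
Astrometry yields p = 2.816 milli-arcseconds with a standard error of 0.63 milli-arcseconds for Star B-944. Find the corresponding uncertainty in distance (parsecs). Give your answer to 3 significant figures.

d = 1/p, so σ_d = σ_p / p².
σ_d = 0.000630 / (0.002816)² = 0.000630 / 0.0000079299 = 79.446 pc.

79.4 pc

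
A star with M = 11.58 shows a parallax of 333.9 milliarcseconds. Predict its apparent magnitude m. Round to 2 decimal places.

m = 8.96

d = 1/p = 1/0.3339″ = 2.9949 pc.
m − M = 5 log₁₀ d − 5 = 5 log₁₀(2.9949) − 5 = 2.3819 − 5 = -2.6181.
m = M + (m − M) = 11.58 + (-2.6181) = 8.96.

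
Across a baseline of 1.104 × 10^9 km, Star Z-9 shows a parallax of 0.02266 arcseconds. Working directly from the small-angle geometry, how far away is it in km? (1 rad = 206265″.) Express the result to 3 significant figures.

1.00 × 10^16 km

θ = 0.02266″ = 0.02266/206265 = 1.0986 × 10^-7 rad.
d = B/θ = (1.104 × 10^9) / (1.0986 × 10^-7) = 1.0049 × 10^16 km.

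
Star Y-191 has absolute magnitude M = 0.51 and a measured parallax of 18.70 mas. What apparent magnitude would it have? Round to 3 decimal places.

m = 4.151

d = 1/p = 1/0.01870″ = 53.476 pc.
m − M = 5 log₁₀ d − 5 = 5 log₁₀(53.476) − 5 = 8.6408 − 5 = 3.6408.
m = M + (m − M) = 0.51 + 3.6408 = 4.151.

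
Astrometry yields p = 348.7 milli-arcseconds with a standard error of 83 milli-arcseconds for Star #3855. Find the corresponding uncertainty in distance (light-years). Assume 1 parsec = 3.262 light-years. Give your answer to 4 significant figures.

d = 1/p, so σ_d = σ_p / p².
σ_d = 0.0830 / (0.3487)² = 0.0830 / 0.12159 = 0.68262 pc = 0.68262 × 3.262 ly = 2.2267 ly.

2.227 ly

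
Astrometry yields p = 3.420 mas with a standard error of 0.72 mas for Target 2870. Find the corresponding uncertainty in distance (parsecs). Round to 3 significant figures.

61.6 pc

d = 1/p, so σ_d = σ_p / p².
σ_d = 0.000720 / (0.003420)² = 0.000720 / 0.000011696 = 61.56 pc.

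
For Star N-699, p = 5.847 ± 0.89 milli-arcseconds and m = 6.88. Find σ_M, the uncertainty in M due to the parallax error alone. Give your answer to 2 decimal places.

M = m − 5 log₁₀ d + 5 = m + 5 log₁₀ p + 5, so ∂M/∂p = 5/(p ln 10).
σ_M = (5/ln 10) · (σ_p/p) = 2.1715 × 0.89/5.847 = 2.1715 × 0.15221 = 0.33052.

σ_M = 0.33 mag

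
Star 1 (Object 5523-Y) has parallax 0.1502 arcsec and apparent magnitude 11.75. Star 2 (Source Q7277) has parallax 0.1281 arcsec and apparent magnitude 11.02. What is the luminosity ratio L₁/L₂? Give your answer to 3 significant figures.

d₁ = 1/p₁ = 1/0.1502″ = 6.6578 pc; d₂ = 1/p₂ = 1/0.1281″ = 7.8064 pc.
M₁ = m₁ − 5 log₁₀ d₁ + 5 = 11.75 − 4.1167 + 5 = 12.6333.
M₂ = 11.02 − 4.4623 + 5 = 11.5577.
L₁/L₂ = 10^(0.4(M₂ − M₁)) = 10^(0.4 × (-1.0756)) = 10^(-0.43024) = 0.37133.

L₁/L₂ = 0.371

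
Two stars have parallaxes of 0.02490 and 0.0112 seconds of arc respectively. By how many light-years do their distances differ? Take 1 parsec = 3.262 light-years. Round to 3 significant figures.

d_A = 1/0.02490″ = 40.161 pc; d_B = 1/0.01120″ = 89.286 pc.
|d_B − d_A| = |89.286 − 40.161| = 49.125 pc = 49.125 × 3.262 ly = 160.25 ly.

160 ly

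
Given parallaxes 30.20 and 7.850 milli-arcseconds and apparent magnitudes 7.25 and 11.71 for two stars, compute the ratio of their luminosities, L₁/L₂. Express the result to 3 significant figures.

d₁ = 1/p₁ = 1/0.03020″ = 33.113 pc; d₂ = 1/p₂ = 1/0.007850″ = 127.39 pc.
M₁ = m₁ − 5 log₁₀ d₁ + 5 = 7.25 − 7.6000 + 5 = 4.6500.
M₂ = 11.71 − 10.5257 + 5 = 6.1843.
L₁/L₂ = 10^(0.4(M₂ − M₁)) = 10^(0.4 × 1.5343) = 10^0.61372 = 4.1088.

L₁/L₂ = 4.11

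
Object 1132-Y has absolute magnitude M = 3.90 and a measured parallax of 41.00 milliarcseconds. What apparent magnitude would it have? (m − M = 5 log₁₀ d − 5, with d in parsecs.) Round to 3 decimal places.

d = 1/p = 1/0.04100″ = 24.39 pc.
m − M = 5 log₁₀ d − 5 = 5 log₁₀(24.39) − 5 = 6.9361 − 5 = 1.9361.
m = M + (m − M) = 3.90 + 1.9361 = 5.836.

m = 5.836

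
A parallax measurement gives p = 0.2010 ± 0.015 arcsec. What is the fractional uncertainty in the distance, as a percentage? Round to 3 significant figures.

7.46%

For d = 1/p, |σ_d/d| = |σ_p/p|.
σ_p/p = 0.015 / 0.2010 = 0.074627 = 7.4627%.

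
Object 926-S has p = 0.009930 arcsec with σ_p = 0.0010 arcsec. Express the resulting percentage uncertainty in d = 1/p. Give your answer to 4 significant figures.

10.07%

For d = 1/p, |σ_d/d| = |σ_p/p|.
σ_p/p = 0.0010 / 0.009930 = 0.1007 = 10.07%.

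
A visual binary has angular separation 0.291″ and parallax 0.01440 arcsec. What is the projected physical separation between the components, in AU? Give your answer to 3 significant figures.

20.2 AU

d = 1/p = 1/0.01440″ = 69.444 pc.
At distance d (pc), an angle of θ arcsec spans θ·d AU: s = 0.291 × 69.444 = 20.208 AU.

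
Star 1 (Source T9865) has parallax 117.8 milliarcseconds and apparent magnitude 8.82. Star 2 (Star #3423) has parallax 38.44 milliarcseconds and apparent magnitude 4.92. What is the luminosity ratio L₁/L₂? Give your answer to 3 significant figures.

L₁/L₂ = 0.00293

d₁ = 1/p₁ = 1/0.1178″ = 8.489 pc; d₂ = 1/p₂ = 1/0.03844″ = 26.015 pc.
M₁ = m₁ − 5 log₁₀ d₁ + 5 = 8.82 − 4.6443 + 5 = 9.1757.
M₂ = 4.92 − 7.0761 + 5 = 2.8439.
L₁/L₂ = 10^(0.4(M₂ − M₁)) = 10^(0.4 × (-6.3318)) = 10^(-2.53272) = 0.0029328.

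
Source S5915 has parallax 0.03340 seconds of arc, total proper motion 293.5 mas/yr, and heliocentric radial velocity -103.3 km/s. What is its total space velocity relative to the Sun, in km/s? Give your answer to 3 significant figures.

d = 1/p = 1/0.03340″ = 29.94 pc.
μ = 293.5 mas/yr = 0.2935 ″/yr.
v_t = 4.740 μ d = 4.740 × 0.2935 × 29.94 = 41.652 km/s.
v = √(v_r² + v_t²) = √((-103.3)² + 41.652²) = √12405.8 = 111.38 km/s.

111 km/s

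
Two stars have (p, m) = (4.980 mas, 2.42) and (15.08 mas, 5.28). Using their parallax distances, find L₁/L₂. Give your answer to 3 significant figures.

L₁/L₂ = 128

d₁ = 1/p₁ = 1/0.004980″ = 200.8 pc; d₂ = 1/p₂ = 1/0.01508″ = 66.313 pc.
M₁ = m₁ − 5 log₁₀ d₁ + 5 = 2.42 − 11.5138 + 5 = -4.0938.
M₂ = 5.28 − 9.1080 + 5 = 1.1720.
L₁/L₂ = 10^(0.4(M₂ − M₁)) = 10^(0.4 × 5.2658) = 10^2.10632 = 127.74.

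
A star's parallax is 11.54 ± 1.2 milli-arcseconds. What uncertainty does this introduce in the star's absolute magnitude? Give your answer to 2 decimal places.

σ_M = 0.23 mag

M = m − 5 log₁₀ d + 5 = m + 5 log₁₀ p + 5, so ∂M/∂p = 5/(p ln 10).
σ_M = (5/ln 10) · (σ_p/p) = 2.1715 × 1.2/11.54 = 2.1715 × 0.10399 = 0.22581.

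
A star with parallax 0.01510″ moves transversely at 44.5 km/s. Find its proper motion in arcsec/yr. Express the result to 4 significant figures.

0.1418 arcsec/yr

d = 1/p = 1/0.01510″ = 66.225 pc.
μ = v_t / (4.74 d) = 44.5 / (4.74 × 66.225) = 44.5 / 313.91 = 0.14176 ″/yr.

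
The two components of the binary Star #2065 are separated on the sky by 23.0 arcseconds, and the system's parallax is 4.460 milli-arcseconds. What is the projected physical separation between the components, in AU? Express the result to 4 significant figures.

5157 AU

d = 1/p = 1/0.004460″ = 224.22 pc.
At distance d (pc), an angle of θ arcsec spans θ·d AU: s = 23.0 × 224.22 = 5157.1 AU.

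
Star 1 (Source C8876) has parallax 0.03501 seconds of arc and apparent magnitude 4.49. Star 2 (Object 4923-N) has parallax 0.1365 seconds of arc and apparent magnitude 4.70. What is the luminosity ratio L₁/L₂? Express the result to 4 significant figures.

d₁ = 1/p₁ = 1/0.03501″ = 28.563 pc; d₂ = 1/p₂ = 1/0.1365″ = 7.326 pc.
M₁ = m₁ − 5 log₁₀ d₁ + 5 = 4.49 − 7.2790 + 5 = 2.2110.
M₂ = 4.70 − 4.3243 + 5 = 5.3757.
L₁/L₂ = 10^(0.4(M₂ − M₁)) = 10^(0.4 × 3.1647) = 10^1.26588 = 18.445.

L₁/L₂ = 18.45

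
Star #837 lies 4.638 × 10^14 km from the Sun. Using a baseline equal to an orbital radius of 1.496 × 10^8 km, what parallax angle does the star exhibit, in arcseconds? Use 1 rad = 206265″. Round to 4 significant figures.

0.06653 arcsec

θ ≈ B/d = (1.496 × 10^8) / (4.638 × 10^14) = 3.2255 × 10^-7 rad.
In arcseconds: 3.2255 × 10^-7 × 206265 = 0.066531″.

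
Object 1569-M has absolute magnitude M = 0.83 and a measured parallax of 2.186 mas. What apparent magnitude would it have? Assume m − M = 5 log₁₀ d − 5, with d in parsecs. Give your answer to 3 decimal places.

m = 9.132

d = 1/p = 1/0.002186″ = 457.46 pc.
m − M = 5 log₁₀ d − 5 = 5 log₁₀(457.46) − 5 = 13.3018 − 5 = 8.3018.
m = M + (m − M) = 0.83 + 8.3018 = 9.132.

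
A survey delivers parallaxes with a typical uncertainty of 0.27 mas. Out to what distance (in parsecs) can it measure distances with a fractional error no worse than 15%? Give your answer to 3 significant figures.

σ_d/d = σ_p/p, so the condition is σ_p/p ≤ 0.15, i.e. p ≥ σ_p/0.15.
p_min = 0.27/0.15 = 1.8 mas = 0.0018 arcsec.
d_max = 1/p_min = 1/0.0018 = 555.56 pc.

556 pc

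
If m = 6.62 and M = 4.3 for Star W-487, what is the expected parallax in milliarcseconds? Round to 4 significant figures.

m − M = 6.62 − 4.3 = 2.32.
d = 10^((m−M)/5 + 1) = 10^1.464 = 29.107 pc.
p = 1/d = 1/29.107 = 0.034356 arcsec = 34.356 mas.

34.36 mas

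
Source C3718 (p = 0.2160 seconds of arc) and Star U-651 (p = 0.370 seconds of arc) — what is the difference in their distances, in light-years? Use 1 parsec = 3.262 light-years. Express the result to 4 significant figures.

d_A = 1/0.2160″ = 4.6296 pc; d_B = 1/0.3700″ = 2.7027 pc.
|d_B − d_A| = |2.7027 − 4.6296| = 1.9269 pc = 1.9269 × 3.262 ly = 6.2855 ly.

6.286 ly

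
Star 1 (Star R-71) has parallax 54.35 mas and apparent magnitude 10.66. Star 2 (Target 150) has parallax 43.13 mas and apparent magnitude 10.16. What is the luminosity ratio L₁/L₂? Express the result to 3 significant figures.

L₁/L₂ = 0.397

d₁ = 1/p₁ = 1/0.05435″ = 18.399 pc; d₂ = 1/p₂ = 1/0.04313″ = 23.186 pc.
M₁ = m₁ − 5 log₁₀ d₁ + 5 = 10.66 − 6.3240 + 5 = 9.3360.
M₂ = 10.16 − 6.8261 + 5 = 8.3339.
L₁/L₂ = 10^(0.4(M₂ − M₁)) = 10^(0.4 × (-1.0021)) = 10^(-0.40084) = 0.39734.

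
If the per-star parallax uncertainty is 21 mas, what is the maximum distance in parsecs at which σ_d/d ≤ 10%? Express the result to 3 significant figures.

4.76 pc

σ_d/d = σ_p/p, so the condition is σ_p/p ≤ 0.10, i.e. p ≥ σ_p/0.10.
p_min = 21/0.10 = 210 mas = 0.21 arcsec.
d_max = 1/p_min = 1/0.21 = 4.7619 pc.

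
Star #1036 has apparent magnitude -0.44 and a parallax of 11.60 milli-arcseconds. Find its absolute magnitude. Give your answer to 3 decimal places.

M = -5.118

d = 1/p = 1/0.01160″ = 86.207 pc.
m − M = 5 log₁₀(86.207) − 5 = 9.6777 − 5 = 4.6777.
M = m − (m − M) = -0.44 − 4.6777 = -5.118.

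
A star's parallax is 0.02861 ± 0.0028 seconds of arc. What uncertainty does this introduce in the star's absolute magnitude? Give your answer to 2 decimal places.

M = m − 5 log₁₀ d + 5 = m + 5 log₁₀ p + 5, so ∂M/∂p = 5/(p ln 10).
σ_M = (5/ln 10) · (σ_p/p) = 2.1715 × 0.0028/0.02861 = 2.1715 × 0.097868 = 0.21252.

σ_M = 0.21 mag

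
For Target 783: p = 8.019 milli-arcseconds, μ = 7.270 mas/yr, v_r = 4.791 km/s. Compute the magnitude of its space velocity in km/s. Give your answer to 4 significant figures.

6.436 km/s

d = 1/p = 1/0.008019″ = 124.7 pc.
μ = 7.270 mas/yr = 0.007270 ″/yr.
v_t = 4.740 μ d = 4.740 × 0.007270 × 124.7 = 4.2971 km/s.
v = √(v_r² + v_t²) = √(4.791² + 4.2971²) = √41.4187 = 6.4357 km/s.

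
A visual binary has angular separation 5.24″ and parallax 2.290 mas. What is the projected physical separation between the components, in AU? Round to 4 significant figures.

d = 1/p = 1/0.002290″ = 436.68 pc.
At distance d (pc), an angle of θ arcsec spans θ·d AU: s = 5.24 × 436.68 = 2288.2 AU.

2288 AU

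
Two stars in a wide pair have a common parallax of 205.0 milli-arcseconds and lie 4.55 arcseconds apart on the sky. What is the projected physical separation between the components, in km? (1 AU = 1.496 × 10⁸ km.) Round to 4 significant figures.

d = 1/p = 1/0.2050″ = 4.878 pc.
At distance d (pc), an angle of θ arcsec spans θ·d AU: s = 4.55 × 4.878 = 22.195 AU.
= 22.195 × 1.496 × 10⁸ km = 3.3204 × 10^9 km.

3.320 × 10^9 km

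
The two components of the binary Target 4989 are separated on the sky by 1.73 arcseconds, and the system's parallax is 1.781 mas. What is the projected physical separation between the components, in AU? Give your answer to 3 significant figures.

d = 1/p = 1/0.001781″ = 561.48 pc.
At distance d (pc), an angle of θ arcsec spans θ·d AU: s = 1.73 × 561.48 = 971.36 AU.

971 AU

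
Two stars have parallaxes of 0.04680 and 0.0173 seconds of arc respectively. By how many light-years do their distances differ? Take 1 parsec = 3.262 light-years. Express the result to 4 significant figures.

d_A = 1/0.04680″ = 21.368 pc; d_B = 1/0.01730″ = 57.803 pc.
|d_B − d_A| = |57.803 − 21.368| = 36.435 pc = 36.435 × 3.262 ly = 118.85 ly.

118.9 ly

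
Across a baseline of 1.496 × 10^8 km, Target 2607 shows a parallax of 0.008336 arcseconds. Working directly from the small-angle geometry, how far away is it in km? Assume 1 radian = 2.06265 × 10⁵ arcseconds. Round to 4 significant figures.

3.702 × 10^15 km

θ = 0.008336″ = 0.008336/206265 = 4.0414 × 10^-8 rad.
d = B/θ = (1.496 × 10^8) / (4.0414 × 10^-8) = 3.7017 × 10^15 km.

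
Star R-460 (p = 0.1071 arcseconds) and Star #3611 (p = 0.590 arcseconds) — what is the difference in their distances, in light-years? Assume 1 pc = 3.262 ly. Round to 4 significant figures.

24.93 ly

d_A = 1/0.1071″ = 9.3371 pc; d_B = 1/0.5900″ = 1.6949 pc.
|d_B − d_A| = |1.6949 − 9.3371| = 7.6422 pc = 7.6422 × 3.262 ly = 24.929 ly.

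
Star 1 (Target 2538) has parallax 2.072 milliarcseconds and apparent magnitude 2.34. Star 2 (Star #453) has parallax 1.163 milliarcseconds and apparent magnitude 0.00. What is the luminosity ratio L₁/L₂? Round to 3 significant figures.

L₁/L₂ = 0.0365

d₁ = 1/p₁ = 1/0.002072″ = 482.63 pc; d₂ = 1/p₂ = 1/0.001163″ = 859.85 pc.
M₁ = m₁ − 5 log₁₀ d₁ + 5 = 2.34 − 13.4181 + 5 = -6.0781.
M₂ = 0.00 − 14.6721 + 5 = -9.6721.
L₁/L₂ = 10^(0.4(M₂ − M₁)) = 10^(0.4 × (-3.5940)) = 10^(-1.43760) = 0.036509.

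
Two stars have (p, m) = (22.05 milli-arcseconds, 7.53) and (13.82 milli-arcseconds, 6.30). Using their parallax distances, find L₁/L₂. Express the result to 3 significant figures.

L₁/L₂ = 0.127

d₁ = 1/p₁ = 1/0.02205″ = 45.351 pc; d₂ = 1/p₂ = 1/0.01382″ = 72.359 pc.
M₁ = m₁ − 5 log₁₀ d₁ + 5 = 7.53 − 8.2829 + 5 = 4.2471.
M₂ = 6.30 − 9.2975 + 5 = 2.0025.
L₁/L₂ = 10^(0.4(M₂ − M₁)) = 10^(0.4 × (-2.2446)) = 10^(-0.89784) = 0.12652.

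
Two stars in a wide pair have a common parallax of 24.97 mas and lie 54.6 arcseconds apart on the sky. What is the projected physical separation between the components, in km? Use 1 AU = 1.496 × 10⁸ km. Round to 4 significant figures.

3.271 × 10^11 km

d = 1/p = 1/0.02497″ = 40.048 pc.
At distance d (pc), an angle of θ arcsec spans θ·d AU: s = 54.6 × 40.048 = 2186.6 AU.
= 2186.6 × 1.496 × 10⁸ km = 3.2712 × 10^11 km.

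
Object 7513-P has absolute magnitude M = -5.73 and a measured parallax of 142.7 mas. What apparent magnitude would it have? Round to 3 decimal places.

m = -6.502

d = 1/p = 1/0.1427″ = 7.0077 pc.
m − M = 5 log₁₀ d − 5 = 5 log₁₀(7.0077) − 5 = 4.2279 − 5 = -0.7721.
m = M + (m − M) = -5.73 + (-0.7721) = -6.502.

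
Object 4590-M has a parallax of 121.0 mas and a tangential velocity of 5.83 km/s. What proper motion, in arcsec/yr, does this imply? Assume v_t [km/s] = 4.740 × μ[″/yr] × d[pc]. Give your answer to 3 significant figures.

d = 1/p = 1/0.1210″ = 8.2645 pc.
μ = v_t / (4.74 d) = 5.83 / (4.74 × 8.2645) = 5.83 / 39.174 = 0.14882 ″/yr.

0.149 arcsec/yr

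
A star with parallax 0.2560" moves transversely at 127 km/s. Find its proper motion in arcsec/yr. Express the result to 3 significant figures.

6.86 arcsec/yr

d = 1/p = 1/0.2560″ = 3.9063 pc.
μ = v_t / (4.74 d) = 127 / (4.74 × 3.9063) = 127 / 18.516 = 6.8589 ″/yr.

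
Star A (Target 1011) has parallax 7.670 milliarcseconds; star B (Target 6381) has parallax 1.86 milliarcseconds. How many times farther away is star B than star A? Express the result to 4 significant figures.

Since d = 1/p, d_B/d_A = p_A/p_B.
= 7.670 / 1.86 = 4.1237.

4.124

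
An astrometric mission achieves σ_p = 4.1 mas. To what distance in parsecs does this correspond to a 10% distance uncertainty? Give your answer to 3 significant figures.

24.4 pc

σ_d/d = σ_p/p, so the condition is σ_p/p ≤ 0.10, i.e. p ≥ σ_p/0.10.
p_min = 4.1/0.10 = 41 mas = 0.041 arcsec.
d_max = 1/p_min = 1/0.041 = 24.39 pc.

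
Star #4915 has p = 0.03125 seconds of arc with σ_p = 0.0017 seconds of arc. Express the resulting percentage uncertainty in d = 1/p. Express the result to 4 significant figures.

For d = 1/p, |σ_d/d| = |σ_p/p|.
σ_p/p = 0.0017 / 0.03125 = 0.0544 = 5.44%.

5.440%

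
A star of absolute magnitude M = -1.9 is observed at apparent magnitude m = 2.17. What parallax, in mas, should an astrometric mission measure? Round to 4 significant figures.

15.35 mas

m − M = 2.17 − (-1.9) = 4.07.
d = 10^((m−M)/5 + 1) = 10^1.814 = 65.163 pc.
p = 1/d = 1/65.163 = 0.015346 arcsec = 15.346 mas.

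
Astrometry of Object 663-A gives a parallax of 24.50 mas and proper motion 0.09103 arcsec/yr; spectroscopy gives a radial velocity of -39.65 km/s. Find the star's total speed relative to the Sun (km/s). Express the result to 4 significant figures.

d = 1/p = 1/0.02450″ = 40.816 pc.
v_t = 4.740 μ d = 4.740 × 0.09103 × 40.816 = 17.611 km/s.
v = √(v_r² + v_t²) = √((-39.65)² + 17.611²) = √1882.27 = 43.385 km/s.

43.39 km/s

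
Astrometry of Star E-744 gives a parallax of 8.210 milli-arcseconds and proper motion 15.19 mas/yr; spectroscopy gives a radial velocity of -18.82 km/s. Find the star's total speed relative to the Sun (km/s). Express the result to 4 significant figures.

d = 1/p = 1/0.008210″ = 121.8 pc.
μ = 15.19 mas/yr = 0.01519 ″/yr.
v_t = 4.740 μ d = 4.740 × 0.01519 × 121.8 = 8.7697 km/s.
v = √(v_r² + v_t²) = √((-18.82)² + 8.7697²) = √431.1 = 20.763 km/s.

20.76 km/s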